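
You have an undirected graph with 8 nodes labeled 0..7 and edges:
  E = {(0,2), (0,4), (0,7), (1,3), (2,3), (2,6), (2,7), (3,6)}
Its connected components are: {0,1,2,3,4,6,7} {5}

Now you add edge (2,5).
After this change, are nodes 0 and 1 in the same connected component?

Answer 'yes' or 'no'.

Initial components: {0,1,2,3,4,6,7} {5}
Adding edge (2,5): merges {0,1,2,3,4,6,7} and {5}.
New components: {0,1,2,3,4,5,6,7}
Are 0 and 1 in the same component? yes

Answer: yes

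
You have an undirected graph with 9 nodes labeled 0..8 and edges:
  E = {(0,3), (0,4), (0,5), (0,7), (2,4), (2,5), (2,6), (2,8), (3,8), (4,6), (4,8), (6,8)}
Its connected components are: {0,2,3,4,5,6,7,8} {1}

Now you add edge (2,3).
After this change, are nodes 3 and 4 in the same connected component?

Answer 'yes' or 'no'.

Initial components: {0,2,3,4,5,6,7,8} {1}
Adding edge (2,3): both already in same component {0,2,3,4,5,6,7,8}. No change.
New components: {0,2,3,4,5,6,7,8} {1}
Are 3 and 4 in the same component? yes

Answer: yes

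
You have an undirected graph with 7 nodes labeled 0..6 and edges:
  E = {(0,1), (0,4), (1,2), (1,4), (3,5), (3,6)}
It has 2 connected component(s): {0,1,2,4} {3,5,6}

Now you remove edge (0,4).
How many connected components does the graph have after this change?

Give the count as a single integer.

Initial component count: 2
Remove (0,4): not a bridge. Count unchanged: 2.
  After removal, components: {0,1,2,4} {3,5,6}
New component count: 2

Answer: 2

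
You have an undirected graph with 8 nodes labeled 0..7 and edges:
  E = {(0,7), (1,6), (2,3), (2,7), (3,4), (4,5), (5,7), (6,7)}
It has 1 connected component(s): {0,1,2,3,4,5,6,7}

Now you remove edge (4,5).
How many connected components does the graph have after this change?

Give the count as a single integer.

Answer: 1

Derivation:
Initial component count: 1
Remove (4,5): not a bridge. Count unchanged: 1.
  After removal, components: {0,1,2,3,4,5,6,7}
New component count: 1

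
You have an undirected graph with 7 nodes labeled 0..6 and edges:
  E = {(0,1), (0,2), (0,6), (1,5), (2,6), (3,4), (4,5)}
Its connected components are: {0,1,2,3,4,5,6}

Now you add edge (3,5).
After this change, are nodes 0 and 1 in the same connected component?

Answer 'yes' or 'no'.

Initial components: {0,1,2,3,4,5,6}
Adding edge (3,5): both already in same component {0,1,2,3,4,5,6}. No change.
New components: {0,1,2,3,4,5,6}
Are 0 and 1 in the same component? yes

Answer: yes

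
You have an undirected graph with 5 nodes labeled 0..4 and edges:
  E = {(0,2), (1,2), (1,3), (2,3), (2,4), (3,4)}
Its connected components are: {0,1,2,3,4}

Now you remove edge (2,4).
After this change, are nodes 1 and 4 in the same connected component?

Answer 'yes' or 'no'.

Answer: yes

Derivation:
Initial components: {0,1,2,3,4}
Removing edge (2,4): not a bridge — component count unchanged at 1.
New components: {0,1,2,3,4}
Are 1 and 4 in the same component? yes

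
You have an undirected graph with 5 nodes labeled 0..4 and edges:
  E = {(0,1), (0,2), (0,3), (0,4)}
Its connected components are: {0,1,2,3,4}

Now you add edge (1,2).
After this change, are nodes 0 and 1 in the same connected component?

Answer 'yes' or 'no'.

Answer: yes

Derivation:
Initial components: {0,1,2,3,4}
Adding edge (1,2): both already in same component {0,1,2,3,4}. No change.
New components: {0,1,2,3,4}
Are 0 and 1 in the same component? yes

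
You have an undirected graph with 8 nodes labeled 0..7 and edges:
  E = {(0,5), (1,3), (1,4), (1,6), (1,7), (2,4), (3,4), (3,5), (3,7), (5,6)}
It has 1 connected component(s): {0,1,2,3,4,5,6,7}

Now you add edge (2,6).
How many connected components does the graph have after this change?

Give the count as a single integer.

Initial component count: 1
Add (2,6): endpoints already in same component. Count unchanged: 1.
New component count: 1

Answer: 1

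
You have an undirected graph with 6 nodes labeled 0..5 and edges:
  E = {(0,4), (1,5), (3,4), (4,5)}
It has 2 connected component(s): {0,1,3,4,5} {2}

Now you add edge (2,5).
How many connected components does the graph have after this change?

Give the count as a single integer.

Initial component count: 2
Add (2,5): merges two components. Count decreases: 2 -> 1.
New component count: 1

Answer: 1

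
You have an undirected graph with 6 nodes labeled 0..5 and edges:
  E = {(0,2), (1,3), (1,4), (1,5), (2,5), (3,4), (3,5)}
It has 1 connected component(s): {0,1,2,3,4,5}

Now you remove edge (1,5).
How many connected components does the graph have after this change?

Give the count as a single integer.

Initial component count: 1
Remove (1,5): not a bridge. Count unchanged: 1.
  After removal, components: {0,1,2,3,4,5}
New component count: 1

Answer: 1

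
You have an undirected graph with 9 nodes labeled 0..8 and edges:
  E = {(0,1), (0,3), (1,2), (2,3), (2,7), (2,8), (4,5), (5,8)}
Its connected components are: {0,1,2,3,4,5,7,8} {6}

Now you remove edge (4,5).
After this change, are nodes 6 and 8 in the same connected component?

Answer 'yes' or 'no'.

Answer: no

Derivation:
Initial components: {0,1,2,3,4,5,7,8} {6}
Removing edge (4,5): it was a bridge — component count 2 -> 3.
New components: {0,1,2,3,5,7,8} {4} {6}
Are 6 and 8 in the same component? no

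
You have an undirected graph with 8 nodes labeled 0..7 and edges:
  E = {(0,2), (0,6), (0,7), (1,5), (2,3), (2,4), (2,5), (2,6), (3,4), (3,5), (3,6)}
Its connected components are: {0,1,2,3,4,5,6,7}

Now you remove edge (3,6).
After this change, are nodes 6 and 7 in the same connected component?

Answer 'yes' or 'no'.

Answer: yes

Derivation:
Initial components: {0,1,2,3,4,5,6,7}
Removing edge (3,6): not a bridge — component count unchanged at 1.
New components: {0,1,2,3,4,5,6,7}
Are 6 and 7 in the same component? yes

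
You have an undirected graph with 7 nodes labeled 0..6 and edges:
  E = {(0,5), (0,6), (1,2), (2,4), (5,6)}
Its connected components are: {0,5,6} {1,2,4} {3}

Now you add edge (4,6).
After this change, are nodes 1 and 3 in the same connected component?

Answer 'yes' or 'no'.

Answer: no

Derivation:
Initial components: {0,5,6} {1,2,4} {3}
Adding edge (4,6): merges {1,2,4} and {0,5,6}.
New components: {0,1,2,4,5,6} {3}
Are 1 and 3 in the same component? no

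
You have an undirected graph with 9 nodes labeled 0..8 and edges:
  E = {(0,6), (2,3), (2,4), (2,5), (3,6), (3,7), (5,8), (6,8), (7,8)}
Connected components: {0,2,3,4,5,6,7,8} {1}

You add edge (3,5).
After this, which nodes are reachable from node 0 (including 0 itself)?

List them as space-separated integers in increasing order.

Answer: 0 2 3 4 5 6 7 8

Derivation:
Before: nodes reachable from 0: {0,2,3,4,5,6,7,8}
Adding (3,5): both endpoints already in same component. Reachability from 0 unchanged.
After: nodes reachable from 0: {0,2,3,4,5,6,7,8}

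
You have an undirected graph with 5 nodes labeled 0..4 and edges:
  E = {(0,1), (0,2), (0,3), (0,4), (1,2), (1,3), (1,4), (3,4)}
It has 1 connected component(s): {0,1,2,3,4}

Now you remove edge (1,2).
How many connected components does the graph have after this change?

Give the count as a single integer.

Initial component count: 1
Remove (1,2): not a bridge. Count unchanged: 1.
  After removal, components: {0,1,2,3,4}
New component count: 1

Answer: 1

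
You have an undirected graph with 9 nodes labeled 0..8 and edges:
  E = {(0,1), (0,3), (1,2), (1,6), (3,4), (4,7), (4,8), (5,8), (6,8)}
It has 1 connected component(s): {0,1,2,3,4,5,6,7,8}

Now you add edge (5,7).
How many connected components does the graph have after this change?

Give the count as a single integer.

Initial component count: 1
Add (5,7): endpoints already in same component. Count unchanged: 1.
New component count: 1

Answer: 1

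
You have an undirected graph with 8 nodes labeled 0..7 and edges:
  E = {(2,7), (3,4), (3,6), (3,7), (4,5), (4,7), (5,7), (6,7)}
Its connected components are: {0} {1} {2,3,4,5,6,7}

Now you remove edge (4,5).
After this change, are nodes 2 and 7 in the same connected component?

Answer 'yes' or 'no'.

Initial components: {0} {1} {2,3,4,5,6,7}
Removing edge (4,5): not a bridge — component count unchanged at 3.
New components: {0} {1} {2,3,4,5,6,7}
Are 2 and 7 in the same component? yes

Answer: yes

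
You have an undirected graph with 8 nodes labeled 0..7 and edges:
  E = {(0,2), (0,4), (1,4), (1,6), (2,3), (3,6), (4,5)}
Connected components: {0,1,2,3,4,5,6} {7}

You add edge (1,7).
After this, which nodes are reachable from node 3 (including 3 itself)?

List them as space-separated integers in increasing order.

Before: nodes reachable from 3: {0,1,2,3,4,5,6}
Adding (1,7): merges 3's component with another. Reachability grows.
After: nodes reachable from 3: {0,1,2,3,4,5,6,7}

Answer: 0 1 2 3 4 5 6 7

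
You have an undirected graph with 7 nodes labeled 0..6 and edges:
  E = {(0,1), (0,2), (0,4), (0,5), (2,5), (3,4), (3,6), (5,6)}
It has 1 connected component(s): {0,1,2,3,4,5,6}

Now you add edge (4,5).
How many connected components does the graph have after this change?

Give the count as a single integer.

Answer: 1

Derivation:
Initial component count: 1
Add (4,5): endpoints already in same component. Count unchanged: 1.
New component count: 1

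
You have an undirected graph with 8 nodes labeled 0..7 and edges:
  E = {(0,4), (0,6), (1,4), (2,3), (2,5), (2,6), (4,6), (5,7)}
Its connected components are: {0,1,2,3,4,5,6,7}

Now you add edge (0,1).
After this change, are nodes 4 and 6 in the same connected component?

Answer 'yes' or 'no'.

Answer: yes

Derivation:
Initial components: {0,1,2,3,4,5,6,7}
Adding edge (0,1): both already in same component {0,1,2,3,4,5,6,7}. No change.
New components: {0,1,2,3,4,5,6,7}
Are 4 and 6 in the same component? yes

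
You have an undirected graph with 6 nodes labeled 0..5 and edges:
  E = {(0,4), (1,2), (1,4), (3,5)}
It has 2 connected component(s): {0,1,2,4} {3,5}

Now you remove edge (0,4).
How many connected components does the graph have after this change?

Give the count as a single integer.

Answer: 3

Derivation:
Initial component count: 2
Remove (0,4): it was a bridge. Count increases: 2 -> 3.
  After removal, components: {0} {1,2,4} {3,5}
New component count: 3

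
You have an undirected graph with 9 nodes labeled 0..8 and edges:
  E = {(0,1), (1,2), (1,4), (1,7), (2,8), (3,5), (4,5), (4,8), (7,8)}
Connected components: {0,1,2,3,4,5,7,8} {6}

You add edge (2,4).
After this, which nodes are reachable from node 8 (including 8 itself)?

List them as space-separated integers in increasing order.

Answer: 0 1 2 3 4 5 7 8

Derivation:
Before: nodes reachable from 8: {0,1,2,3,4,5,7,8}
Adding (2,4): both endpoints already in same component. Reachability from 8 unchanged.
After: nodes reachable from 8: {0,1,2,3,4,5,7,8}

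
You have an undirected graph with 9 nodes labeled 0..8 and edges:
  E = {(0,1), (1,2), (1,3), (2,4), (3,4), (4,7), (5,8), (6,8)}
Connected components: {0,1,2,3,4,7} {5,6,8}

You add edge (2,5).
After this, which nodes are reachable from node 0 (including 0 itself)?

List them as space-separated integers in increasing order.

Answer: 0 1 2 3 4 5 6 7 8

Derivation:
Before: nodes reachable from 0: {0,1,2,3,4,7}
Adding (2,5): merges 0's component with another. Reachability grows.
After: nodes reachable from 0: {0,1,2,3,4,5,6,7,8}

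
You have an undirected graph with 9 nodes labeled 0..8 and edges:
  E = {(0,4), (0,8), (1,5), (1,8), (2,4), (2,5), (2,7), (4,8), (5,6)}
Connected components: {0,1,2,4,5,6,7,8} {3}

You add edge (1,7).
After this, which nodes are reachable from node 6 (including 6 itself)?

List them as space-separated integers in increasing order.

Answer: 0 1 2 4 5 6 7 8

Derivation:
Before: nodes reachable from 6: {0,1,2,4,5,6,7,8}
Adding (1,7): both endpoints already in same component. Reachability from 6 unchanged.
After: nodes reachable from 6: {0,1,2,4,5,6,7,8}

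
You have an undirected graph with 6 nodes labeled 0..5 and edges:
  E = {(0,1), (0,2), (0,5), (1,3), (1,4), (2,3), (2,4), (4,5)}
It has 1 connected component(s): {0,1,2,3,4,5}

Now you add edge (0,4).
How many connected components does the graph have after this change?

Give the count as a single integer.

Answer: 1

Derivation:
Initial component count: 1
Add (0,4): endpoints already in same component. Count unchanged: 1.
New component count: 1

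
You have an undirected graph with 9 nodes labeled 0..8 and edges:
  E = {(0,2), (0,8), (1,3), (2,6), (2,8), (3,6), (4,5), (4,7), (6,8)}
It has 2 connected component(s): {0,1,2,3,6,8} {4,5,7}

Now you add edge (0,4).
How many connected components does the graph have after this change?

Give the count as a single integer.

Answer: 1

Derivation:
Initial component count: 2
Add (0,4): merges two components. Count decreases: 2 -> 1.
New component count: 1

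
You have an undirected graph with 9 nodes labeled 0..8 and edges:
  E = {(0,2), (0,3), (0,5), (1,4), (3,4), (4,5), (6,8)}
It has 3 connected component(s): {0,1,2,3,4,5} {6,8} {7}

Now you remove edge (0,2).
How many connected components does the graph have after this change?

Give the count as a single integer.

Answer: 4

Derivation:
Initial component count: 3
Remove (0,2): it was a bridge. Count increases: 3 -> 4.
  After removal, components: {0,1,3,4,5} {2} {6,8} {7}
New component count: 4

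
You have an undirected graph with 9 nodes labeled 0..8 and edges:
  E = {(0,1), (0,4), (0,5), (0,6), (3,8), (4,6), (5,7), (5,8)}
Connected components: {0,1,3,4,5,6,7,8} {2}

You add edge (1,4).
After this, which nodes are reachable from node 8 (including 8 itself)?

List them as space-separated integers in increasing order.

Before: nodes reachable from 8: {0,1,3,4,5,6,7,8}
Adding (1,4): both endpoints already in same component. Reachability from 8 unchanged.
After: nodes reachable from 8: {0,1,3,4,5,6,7,8}

Answer: 0 1 3 4 5 6 7 8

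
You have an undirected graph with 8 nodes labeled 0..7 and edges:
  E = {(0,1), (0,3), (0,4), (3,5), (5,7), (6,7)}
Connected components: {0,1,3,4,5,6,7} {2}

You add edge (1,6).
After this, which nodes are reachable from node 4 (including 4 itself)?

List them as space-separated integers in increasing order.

Before: nodes reachable from 4: {0,1,3,4,5,6,7}
Adding (1,6): both endpoints already in same component. Reachability from 4 unchanged.
After: nodes reachable from 4: {0,1,3,4,5,6,7}

Answer: 0 1 3 4 5 6 7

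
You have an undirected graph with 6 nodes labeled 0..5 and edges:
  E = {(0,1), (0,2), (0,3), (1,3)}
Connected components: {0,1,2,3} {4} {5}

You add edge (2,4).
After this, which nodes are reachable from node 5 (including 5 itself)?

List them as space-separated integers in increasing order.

Answer: 5

Derivation:
Before: nodes reachable from 5: {5}
Adding (2,4): merges two components, but neither contains 5. Reachability from 5 unchanged.
After: nodes reachable from 5: {5}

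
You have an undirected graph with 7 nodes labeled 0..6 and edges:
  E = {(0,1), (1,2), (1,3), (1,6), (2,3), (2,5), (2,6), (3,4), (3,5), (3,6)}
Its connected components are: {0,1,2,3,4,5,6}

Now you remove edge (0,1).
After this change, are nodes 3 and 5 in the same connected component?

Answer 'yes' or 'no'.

Initial components: {0,1,2,3,4,5,6}
Removing edge (0,1): it was a bridge — component count 1 -> 2.
New components: {0} {1,2,3,4,5,6}
Are 3 and 5 in the same component? yes

Answer: yes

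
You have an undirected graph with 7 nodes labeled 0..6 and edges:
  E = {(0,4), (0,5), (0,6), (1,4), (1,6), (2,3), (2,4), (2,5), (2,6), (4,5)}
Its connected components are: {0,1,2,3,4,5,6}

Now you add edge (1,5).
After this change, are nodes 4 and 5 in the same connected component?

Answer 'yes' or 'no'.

Answer: yes

Derivation:
Initial components: {0,1,2,3,4,5,6}
Adding edge (1,5): both already in same component {0,1,2,3,4,5,6}. No change.
New components: {0,1,2,3,4,5,6}
Are 4 and 5 in the same component? yes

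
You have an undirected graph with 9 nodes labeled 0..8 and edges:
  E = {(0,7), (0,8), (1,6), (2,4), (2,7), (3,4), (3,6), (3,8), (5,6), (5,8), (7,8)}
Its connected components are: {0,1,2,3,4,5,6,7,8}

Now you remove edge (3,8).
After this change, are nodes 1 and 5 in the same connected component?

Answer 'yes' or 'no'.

Initial components: {0,1,2,3,4,5,6,7,8}
Removing edge (3,8): not a bridge — component count unchanged at 1.
New components: {0,1,2,3,4,5,6,7,8}
Are 1 and 5 in the same component? yes

Answer: yes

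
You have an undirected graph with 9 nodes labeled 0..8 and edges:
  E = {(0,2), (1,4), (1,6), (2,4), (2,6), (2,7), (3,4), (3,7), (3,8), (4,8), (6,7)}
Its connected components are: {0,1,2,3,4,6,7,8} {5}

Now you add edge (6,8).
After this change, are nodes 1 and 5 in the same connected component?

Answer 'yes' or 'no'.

Answer: no

Derivation:
Initial components: {0,1,2,3,4,6,7,8} {5}
Adding edge (6,8): both already in same component {0,1,2,3,4,6,7,8}. No change.
New components: {0,1,2,3,4,6,7,8} {5}
Are 1 and 5 in the same component? no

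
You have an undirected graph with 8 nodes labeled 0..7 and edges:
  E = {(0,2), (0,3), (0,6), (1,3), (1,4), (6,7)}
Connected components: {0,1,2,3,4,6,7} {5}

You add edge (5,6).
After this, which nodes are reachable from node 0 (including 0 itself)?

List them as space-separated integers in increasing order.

Answer: 0 1 2 3 4 5 6 7

Derivation:
Before: nodes reachable from 0: {0,1,2,3,4,6,7}
Adding (5,6): merges 0's component with another. Reachability grows.
After: nodes reachable from 0: {0,1,2,3,4,5,6,7}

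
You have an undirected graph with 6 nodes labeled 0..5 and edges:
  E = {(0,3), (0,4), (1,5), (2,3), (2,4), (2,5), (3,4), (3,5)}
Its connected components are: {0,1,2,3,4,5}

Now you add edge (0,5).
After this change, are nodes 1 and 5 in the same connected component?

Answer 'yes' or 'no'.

Answer: yes

Derivation:
Initial components: {0,1,2,3,4,5}
Adding edge (0,5): both already in same component {0,1,2,3,4,5}. No change.
New components: {0,1,2,3,4,5}
Are 1 and 5 in the same component? yes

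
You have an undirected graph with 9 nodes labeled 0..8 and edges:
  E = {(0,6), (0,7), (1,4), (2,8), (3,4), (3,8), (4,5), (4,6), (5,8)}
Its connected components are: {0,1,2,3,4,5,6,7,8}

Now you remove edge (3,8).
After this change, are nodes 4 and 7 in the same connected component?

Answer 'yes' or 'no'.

Answer: yes

Derivation:
Initial components: {0,1,2,3,4,5,6,7,8}
Removing edge (3,8): not a bridge — component count unchanged at 1.
New components: {0,1,2,3,4,5,6,7,8}
Are 4 and 7 in the same component? yes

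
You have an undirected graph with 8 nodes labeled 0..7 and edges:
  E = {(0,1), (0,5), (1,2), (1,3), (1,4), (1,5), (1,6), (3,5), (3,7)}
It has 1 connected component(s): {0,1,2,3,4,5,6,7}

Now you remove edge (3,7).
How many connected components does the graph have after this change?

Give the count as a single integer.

Initial component count: 1
Remove (3,7): it was a bridge. Count increases: 1 -> 2.
  After removal, components: {0,1,2,3,4,5,6} {7}
New component count: 2

Answer: 2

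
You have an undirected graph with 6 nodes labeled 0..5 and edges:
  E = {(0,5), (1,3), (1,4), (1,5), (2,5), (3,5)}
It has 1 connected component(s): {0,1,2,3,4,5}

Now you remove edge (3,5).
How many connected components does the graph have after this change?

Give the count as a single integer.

Answer: 1

Derivation:
Initial component count: 1
Remove (3,5): not a bridge. Count unchanged: 1.
  After removal, components: {0,1,2,3,4,5}
New component count: 1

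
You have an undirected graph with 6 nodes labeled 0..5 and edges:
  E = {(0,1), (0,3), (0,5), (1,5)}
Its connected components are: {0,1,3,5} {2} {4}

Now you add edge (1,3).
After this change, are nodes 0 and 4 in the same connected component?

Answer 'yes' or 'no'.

Answer: no

Derivation:
Initial components: {0,1,3,5} {2} {4}
Adding edge (1,3): both already in same component {0,1,3,5}. No change.
New components: {0,1,3,5} {2} {4}
Are 0 and 4 in the same component? no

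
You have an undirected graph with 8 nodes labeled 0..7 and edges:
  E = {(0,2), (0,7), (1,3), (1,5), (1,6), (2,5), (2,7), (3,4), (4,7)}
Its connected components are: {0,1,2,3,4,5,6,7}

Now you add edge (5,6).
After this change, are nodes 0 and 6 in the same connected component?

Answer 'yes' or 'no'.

Answer: yes

Derivation:
Initial components: {0,1,2,3,4,5,6,7}
Adding edge (5,6): both already in same component {0,1,2,3,4,5,6,7}. No change.
New components: {0,1,2,3,4,5,6,7}
Are 0 and 6 in the same component? yes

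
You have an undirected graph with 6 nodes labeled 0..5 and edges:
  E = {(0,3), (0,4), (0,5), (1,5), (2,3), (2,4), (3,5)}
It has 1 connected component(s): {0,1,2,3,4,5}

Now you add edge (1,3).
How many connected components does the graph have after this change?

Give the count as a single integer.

Answer: 1

Derivation:
Initial component count: 1
Add (1,3): endpoints already in same component. Count unchanged: 1.
New component count: 1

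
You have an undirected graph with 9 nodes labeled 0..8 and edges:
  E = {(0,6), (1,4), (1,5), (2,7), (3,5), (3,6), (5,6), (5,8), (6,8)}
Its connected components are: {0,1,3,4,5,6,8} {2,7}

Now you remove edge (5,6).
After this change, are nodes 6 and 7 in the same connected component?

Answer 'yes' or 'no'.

Answer: no

Derivation:
Initial components: {0,1,3,4,5,6,8} {2,7}
Removing edge (5,6): not a bridge — component count unchanged at 2.
New components: {0,1,3,4,5,6,8} {2,7}
Are 6 and 7 in the same component? no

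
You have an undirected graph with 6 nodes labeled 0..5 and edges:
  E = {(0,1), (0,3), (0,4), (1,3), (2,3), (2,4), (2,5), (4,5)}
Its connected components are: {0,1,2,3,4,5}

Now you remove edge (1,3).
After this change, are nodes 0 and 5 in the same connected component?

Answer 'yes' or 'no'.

Answer: yes

Derivation:
Initial components: {0,1,2,3,4,5}
Removing edge (1,3): not a bridge — component count unchanged at 1.
New components: {0,1,2,3,4,5}
Are 0 and 5 in the same component? yes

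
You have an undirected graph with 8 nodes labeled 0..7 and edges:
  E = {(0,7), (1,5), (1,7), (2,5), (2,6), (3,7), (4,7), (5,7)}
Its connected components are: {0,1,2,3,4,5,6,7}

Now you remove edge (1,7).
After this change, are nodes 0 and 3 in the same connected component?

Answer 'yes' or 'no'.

Initial components: {0,1,2,3,4,5,6,7}
Removing edge (1,7): not a bridge — component count unchanged at 1.
New components: {0,1,2,3,4,5,6,7}
Are 0 and 3 in the same component? yes

Answer: yes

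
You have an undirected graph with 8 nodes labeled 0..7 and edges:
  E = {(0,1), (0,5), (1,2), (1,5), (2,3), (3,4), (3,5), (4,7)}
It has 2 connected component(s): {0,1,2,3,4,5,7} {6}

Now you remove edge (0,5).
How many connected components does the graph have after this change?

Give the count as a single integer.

Answer: 2

Derivation:
Initial component count: 2
Remove (0,5): not a bridge. Count unchanged: 2.
  After removal, components: {0,1,2,3,4,5,7} {6}
New component count: 2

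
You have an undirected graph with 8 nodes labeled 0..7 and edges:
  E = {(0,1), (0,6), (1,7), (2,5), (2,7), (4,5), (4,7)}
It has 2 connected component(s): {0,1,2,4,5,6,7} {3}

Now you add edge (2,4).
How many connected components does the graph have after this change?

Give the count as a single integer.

Initial component count: 2
Add (2,4): endpoints already in same component. Count unchanged: 2.
New component count: 2

Answer: 2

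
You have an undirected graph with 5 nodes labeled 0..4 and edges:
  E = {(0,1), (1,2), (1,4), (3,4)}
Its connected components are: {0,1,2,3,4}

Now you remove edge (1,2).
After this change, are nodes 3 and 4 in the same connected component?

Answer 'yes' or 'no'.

Initial components: {0,1,2,3,4}
Removing edge (1,2): it was a bridge — component count 1 -> 2.
New components: {0,1,3,4} {2}
Are 3 and 4 in the same component? yes

Answer: yes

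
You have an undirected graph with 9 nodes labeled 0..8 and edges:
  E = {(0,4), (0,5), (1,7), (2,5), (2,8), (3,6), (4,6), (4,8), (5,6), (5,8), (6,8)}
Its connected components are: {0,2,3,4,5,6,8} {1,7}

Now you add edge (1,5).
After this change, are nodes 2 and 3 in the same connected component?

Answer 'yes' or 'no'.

Answer: yes

Derivation:
Initial components: {0,2,3,4,5,6,8} {1,7}
Adding edge (1,5): merges {1,7} and {0,2,3,4,5,6,8}.
New components: {0,1,2,3,4,5,6,7,8}
Are 2 and 3 in the same component? yes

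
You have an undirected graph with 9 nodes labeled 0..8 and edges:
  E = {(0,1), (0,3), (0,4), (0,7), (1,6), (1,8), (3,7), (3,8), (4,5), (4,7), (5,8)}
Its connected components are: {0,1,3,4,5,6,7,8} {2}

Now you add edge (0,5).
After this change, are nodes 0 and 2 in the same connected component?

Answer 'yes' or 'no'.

Initial components: {0,1,3,4,5,6,7,8} {2}
Adding edge (0,5): both already in same component {0,1,3,4,5,6,7,8}. No change.
New components: {0,1,3,4,5,6,7,8} {2}
Are 0 and 2 in the same component? no

Answer: no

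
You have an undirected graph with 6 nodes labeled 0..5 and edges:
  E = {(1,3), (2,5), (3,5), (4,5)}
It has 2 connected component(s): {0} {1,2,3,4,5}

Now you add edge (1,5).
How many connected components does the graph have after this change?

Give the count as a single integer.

Answer: 2

Derivation:
Initial component count: 2
Add (1,5): endpoints already in same component. Count unchanged: 2.
New component count: 2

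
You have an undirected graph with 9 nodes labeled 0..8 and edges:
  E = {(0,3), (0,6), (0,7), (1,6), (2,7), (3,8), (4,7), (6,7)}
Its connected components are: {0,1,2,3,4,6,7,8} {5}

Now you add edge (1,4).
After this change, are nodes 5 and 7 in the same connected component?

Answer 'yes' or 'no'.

Answer: no

Derivation:
Initial components: {0,1,2,3,4,6,7,8} {5}
Adding edge (1,4): both already in same component {0,1,2,3,4,6,7,8}. No change.
New components: {0,1,2,3,4,6,7,8} {5}
Are 5 and 7 in the same component? no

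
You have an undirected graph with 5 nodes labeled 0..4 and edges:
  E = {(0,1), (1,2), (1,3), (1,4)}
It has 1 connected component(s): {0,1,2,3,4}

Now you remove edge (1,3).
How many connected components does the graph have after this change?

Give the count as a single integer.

Initial component count: 1
Remove (1,3): it was a bridge. Count increases: 1 -> 2.
  After removal, components: {0,1,2,4} {3}
New component count: 2

Answer: 2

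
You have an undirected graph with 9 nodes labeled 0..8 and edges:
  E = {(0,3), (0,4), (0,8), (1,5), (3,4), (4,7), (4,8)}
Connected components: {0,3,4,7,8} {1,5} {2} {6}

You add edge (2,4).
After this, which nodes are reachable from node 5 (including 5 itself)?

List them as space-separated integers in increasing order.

Answer: 1 5

Derivation:
Before: nodes reachable from 5: {1,5}
Adding (2,4): merges two components, but neither contains 5. Reachability from 5 unchanged.
After: nodes reachable from 5: {1,5}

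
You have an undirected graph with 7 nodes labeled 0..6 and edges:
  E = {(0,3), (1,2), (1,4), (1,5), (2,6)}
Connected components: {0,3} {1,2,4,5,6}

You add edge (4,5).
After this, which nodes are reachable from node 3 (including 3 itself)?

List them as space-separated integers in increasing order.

Before: nodes reachable from 3: {0,3}
Adding (4,5): both endpoints already in same component. Reachability from 3 unchanged.
After: nodes reachable from 3: {0,3}

Answer: 0 3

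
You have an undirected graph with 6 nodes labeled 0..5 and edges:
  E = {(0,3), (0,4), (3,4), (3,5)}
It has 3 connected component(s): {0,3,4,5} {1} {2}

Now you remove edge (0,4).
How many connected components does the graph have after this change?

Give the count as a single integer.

Answer: 3

Derivation:
Initial component count: 3
Remove (0,4): not a bridge. Count unchanged: 3.
  After removal, components: {0,3,4,5} {1} {2}
New component count: 3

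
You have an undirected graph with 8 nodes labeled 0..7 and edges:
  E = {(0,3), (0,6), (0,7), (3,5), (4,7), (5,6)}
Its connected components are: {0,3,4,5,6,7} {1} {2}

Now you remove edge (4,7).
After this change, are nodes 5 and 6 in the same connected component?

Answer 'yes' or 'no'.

Answer: yes

Derivation:
Initial components: {0,3,4,5,6,7} {1} {2}
Removing edge (4,7): it was a bridge — component count 3 -> 4.
New components: {0,3,5,6,7} {1} {2} {4}
Are 5 and 6 in the same component? yes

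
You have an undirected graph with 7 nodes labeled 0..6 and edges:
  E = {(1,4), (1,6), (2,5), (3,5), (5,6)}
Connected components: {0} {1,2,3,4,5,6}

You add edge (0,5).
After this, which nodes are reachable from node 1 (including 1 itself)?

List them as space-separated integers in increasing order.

Answer: 0 1 2 3 4 5 6

Derivation:
Before: nodes reachable from 1: {1,2,3,4,5,6}
Adding (0,5): merges 1's component with another. Reachability grows.
After: nodes reachable from 1: {0,1,2,3,4,5,6}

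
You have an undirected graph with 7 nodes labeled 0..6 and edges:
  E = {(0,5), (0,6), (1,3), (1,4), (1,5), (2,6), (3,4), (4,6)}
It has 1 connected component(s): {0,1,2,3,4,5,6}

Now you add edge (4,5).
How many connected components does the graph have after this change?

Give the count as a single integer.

Answer: 1

Derivation:
Initial component count: 1
Add (4,5): endpoints already in same component. Count unchanged: 1.
New component count: 1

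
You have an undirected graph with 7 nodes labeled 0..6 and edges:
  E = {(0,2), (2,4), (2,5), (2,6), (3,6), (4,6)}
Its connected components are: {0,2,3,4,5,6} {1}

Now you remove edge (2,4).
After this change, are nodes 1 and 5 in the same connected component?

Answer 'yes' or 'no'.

Initial components: {0,2,3,4,5,6} {1}
Removing edge (2,4): not a bridge — component count unchanged at 2.
New components: {0,2,3,4,5,6} {1}
Are 1 and 5 in the same component? no

Answer: no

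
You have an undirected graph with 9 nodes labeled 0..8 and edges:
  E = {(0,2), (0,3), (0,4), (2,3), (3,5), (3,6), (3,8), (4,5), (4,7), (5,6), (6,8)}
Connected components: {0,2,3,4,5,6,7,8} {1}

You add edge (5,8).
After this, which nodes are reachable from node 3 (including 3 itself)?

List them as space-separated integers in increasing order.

Before: nodes reachable from 3: {0,2,3,4,5,6,7,8}
Adding (5,8): both endpoints already in same component. Reachability from 3 unchanged.
After: nodes reachable from 3: {0,2,3,4,5,6,7,8}

Answer: 0 2 3 4 5 6 7 8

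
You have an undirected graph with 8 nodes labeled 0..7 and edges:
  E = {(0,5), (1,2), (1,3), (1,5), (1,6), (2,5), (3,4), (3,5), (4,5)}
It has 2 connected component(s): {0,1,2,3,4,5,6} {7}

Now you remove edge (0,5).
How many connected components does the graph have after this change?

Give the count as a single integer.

Answer: 3

Derivation:
Initial component count: 2
Remove (0,5): it was a bridge. Count increases: 2 -> 3.
  After removal, components: {0} {1,2,3,4,5,6} {7}
New component count: 3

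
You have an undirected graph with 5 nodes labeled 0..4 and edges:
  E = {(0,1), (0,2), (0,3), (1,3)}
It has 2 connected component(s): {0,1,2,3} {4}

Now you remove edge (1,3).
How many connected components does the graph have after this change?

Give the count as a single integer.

Initial component count: 2
Remove (1,3): not a bridge. Count unchanged: 2.
  After removal, components: {0,1,2,3} {4}
New component count: 2

Answer: 2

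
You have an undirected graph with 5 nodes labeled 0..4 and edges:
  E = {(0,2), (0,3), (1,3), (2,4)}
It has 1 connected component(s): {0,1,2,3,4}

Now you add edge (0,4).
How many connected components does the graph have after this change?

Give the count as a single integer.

Answer: 1

Derivation:
Initial component count: 1
Add (0,4): endpoints already in same component. Count unchanged: 1.
New component count: 1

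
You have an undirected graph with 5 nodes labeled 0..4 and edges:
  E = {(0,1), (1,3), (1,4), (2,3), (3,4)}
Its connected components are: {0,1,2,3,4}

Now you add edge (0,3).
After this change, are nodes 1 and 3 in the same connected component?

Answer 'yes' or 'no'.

Initial components: {0,1,2,3,4}
Adding edge (0,3): both already in same component {0,1,2,3,4}. No change.
New components: {0,1,2,3,4}
Are 1 and 3 in the same component? yes

Answer: yes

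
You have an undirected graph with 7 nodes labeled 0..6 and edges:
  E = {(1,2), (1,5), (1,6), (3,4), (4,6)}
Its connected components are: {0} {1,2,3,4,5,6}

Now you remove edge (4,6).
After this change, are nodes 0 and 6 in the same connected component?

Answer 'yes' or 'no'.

Initial components: {0} {1,2,3,4,5,6}
Removing edge (4,6): it was a bridge — component count 2 -> 3.
New components: {0} {1,2,5,6} {3,4}
Are 0 and 6 in the same component? no

Answer: no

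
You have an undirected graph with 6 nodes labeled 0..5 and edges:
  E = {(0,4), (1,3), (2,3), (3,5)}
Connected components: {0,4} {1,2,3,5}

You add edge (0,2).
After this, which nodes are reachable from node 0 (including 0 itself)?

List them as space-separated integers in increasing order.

Before: nodes reachable from 0: {0,4}
Adding (0,2): merges 0's component with another. Reachability grows.
After: nodes reachable from 0: {0,1,2,3,4,5}

Answer: 0 1 2 3 4 5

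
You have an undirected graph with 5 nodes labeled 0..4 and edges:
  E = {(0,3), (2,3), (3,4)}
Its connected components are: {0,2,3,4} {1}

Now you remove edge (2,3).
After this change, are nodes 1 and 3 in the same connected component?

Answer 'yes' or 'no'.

Answer: no

Derivation:
Initial components: {0,2,3,4} {1}
Removing edge (2,3): it was a bridge — component count 2 -> 3.
New components: {0,3,4} {1} {2}
Are 1 and 3 in the same component? no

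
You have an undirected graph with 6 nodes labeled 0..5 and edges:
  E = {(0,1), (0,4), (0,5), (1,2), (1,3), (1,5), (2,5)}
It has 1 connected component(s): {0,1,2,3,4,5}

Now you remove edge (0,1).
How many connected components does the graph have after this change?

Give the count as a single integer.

Initial component count: 1
Remove (0,1): not a bridge. Count unchanged: 1.
  After removal, components: {0,1,2,3,4,5}
New component count: 1

Answer: 1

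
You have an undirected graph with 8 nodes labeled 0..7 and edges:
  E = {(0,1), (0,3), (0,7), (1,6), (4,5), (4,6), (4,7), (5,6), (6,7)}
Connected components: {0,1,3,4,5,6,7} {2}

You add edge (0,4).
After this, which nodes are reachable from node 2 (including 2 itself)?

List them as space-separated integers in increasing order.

Answer: 2

Derivation:
Before: nodes reachable from 2: {2}
Adding (0,4): both endpoints already in same component. Reachability from 2 unchanged.
After: nodes reachable from 2: {2}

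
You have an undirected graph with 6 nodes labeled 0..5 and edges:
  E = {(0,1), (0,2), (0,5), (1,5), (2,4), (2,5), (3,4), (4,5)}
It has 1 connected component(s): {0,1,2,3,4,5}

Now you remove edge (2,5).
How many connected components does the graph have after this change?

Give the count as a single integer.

Answer: 1

Derivation:
Initial component count: 1
Remove (2,5): not a bridge. Count unchanged: 1.
  After removal, components: {0,1,2,3,4,5}
New component count: 1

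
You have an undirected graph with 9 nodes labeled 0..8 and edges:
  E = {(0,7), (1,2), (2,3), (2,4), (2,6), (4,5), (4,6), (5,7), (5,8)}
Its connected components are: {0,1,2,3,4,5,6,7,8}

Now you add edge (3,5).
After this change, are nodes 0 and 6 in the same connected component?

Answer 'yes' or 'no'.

Initial components: {0,1,2,3,4,5,6,7,8}
Adding edge (3,5): both already in same component {0,1,2,3,4,5,6,7,8}. No change.
New components: {0,1,2,3,4,5,6,7,8}
Are 0 and 6 in the same component? yes

Answer: yes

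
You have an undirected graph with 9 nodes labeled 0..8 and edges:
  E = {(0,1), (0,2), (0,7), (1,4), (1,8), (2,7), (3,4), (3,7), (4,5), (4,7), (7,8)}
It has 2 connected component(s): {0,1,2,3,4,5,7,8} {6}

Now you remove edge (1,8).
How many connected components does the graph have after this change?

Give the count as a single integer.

Answer: 2

Derivation:
Initial component count: 2
Remove (1,8): not a bridge. Count unchanged: 2.
  After removal, components: {0,1,2,3,4,5,7,8} {6}
New component count: 2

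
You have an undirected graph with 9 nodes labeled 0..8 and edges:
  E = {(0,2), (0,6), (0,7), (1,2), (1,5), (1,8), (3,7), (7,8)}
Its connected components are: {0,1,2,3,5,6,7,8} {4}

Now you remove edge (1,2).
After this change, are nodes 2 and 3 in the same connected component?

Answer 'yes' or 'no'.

Initial components: {0,1,2,3,5,6,7,8} {4}
Removing edge (1,2): not a bridge — component count unchanged at 2.
New components: {0,1,2,3,5,6,7,8} {4}
Are 2 and 3 in the same component? yes

Answer: yes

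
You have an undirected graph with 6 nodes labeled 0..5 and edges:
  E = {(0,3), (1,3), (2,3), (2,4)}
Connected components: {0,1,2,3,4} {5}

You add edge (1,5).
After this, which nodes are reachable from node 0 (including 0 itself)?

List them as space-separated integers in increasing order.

Answer: 0 1 2 3 4 5

Derivation:
Before: nodes reachable from 0: {0,1,2,3,4}
Adding (1,5): merges 0's component with another. Reachability grows.
After: nodes reachable from 0: {0,1,2,3,4,5}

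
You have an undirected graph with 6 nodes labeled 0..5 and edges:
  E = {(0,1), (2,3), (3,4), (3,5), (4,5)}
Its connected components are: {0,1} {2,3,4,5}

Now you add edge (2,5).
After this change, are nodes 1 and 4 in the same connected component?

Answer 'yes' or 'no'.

Answer: no

Derivation:
Initial components: {0,1} {2,3,4,5}
Adding edge (2,5): both already in same component {2,3,4,5}. No change.
New components: {0,1} {2,3,4,5}
Are 1 and 4 in the same component? no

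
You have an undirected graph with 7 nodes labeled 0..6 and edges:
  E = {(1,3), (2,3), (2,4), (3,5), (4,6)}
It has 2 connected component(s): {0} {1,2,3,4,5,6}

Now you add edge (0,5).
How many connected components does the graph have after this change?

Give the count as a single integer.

Initial component count: 2
Add (0,5): merges two components. Count decreases: 2 -> 1.
New component count: 1

Answer: 1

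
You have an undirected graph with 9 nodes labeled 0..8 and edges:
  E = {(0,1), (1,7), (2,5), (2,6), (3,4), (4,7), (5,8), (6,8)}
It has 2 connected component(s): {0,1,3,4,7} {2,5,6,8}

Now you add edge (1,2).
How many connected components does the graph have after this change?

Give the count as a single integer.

Initial component count: 2
Add (1,2): merges two components. Count decreases: 2 -> 1.
New component count: 1

Answer: 1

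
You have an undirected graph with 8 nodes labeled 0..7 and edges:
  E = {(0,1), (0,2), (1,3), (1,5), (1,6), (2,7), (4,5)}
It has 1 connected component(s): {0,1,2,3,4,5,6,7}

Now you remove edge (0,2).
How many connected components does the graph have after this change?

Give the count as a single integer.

Answer: 2

Derivation:
Initial component count: 1
Remove (0,2): it was a bridge. Count increases: 1 -> 2.
  After removal, components: {0,1,3,4,5,6} {2,7}
New component count: 2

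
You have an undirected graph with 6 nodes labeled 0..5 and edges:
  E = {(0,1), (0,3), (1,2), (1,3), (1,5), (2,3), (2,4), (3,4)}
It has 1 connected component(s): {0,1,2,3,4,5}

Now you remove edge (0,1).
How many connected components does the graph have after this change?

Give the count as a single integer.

Answer: 1

Derivation:
Initial component count: 1
Remove (0,1): not a bridge. Count unchanged: 1.
  After removal, components: {0,1,2,3,4,5}
New component count: 1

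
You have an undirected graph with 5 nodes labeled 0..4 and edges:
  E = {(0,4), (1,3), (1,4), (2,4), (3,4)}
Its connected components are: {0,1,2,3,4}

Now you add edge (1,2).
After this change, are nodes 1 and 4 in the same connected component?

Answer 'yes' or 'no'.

Answer: yes

Derivation:
Initial components: {0,1,2,3,4}
Adding edge (1,2): both already in same component {0,1,2,3,4}. No change.
New components: {0,1,2,3,4}
Are 1 and 4 in the same component? yes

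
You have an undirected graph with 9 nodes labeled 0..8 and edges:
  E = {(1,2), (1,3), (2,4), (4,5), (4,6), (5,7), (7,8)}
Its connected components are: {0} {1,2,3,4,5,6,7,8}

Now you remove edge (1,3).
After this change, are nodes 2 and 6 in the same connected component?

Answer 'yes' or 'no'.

Answer: yes

Derivation:
Initial components: {0} {1,2,3,4,5,6,7,8}
Removing edge (1,3): it was a bridge — component count 2 -> 3.
New components: {0} {1,2,4,5,6,7,8} {3}
Are 2 and 6 in the same component? yes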